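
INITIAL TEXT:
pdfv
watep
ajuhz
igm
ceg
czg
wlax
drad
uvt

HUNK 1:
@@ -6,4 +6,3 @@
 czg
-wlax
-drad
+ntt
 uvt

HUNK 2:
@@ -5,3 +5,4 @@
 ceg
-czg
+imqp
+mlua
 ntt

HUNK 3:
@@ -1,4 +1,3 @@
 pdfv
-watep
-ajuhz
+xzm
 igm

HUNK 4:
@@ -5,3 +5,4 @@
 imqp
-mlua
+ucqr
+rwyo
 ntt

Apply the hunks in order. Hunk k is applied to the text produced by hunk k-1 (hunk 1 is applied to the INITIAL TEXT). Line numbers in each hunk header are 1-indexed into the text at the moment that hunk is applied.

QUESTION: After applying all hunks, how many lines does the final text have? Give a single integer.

Hunk 1: at line 6 remove [wlax,drad] add [ntt] -> 8 lines: pdfv watep ajuhz igm ceg czg ntt uvt
Hunk 2: at line 5 remove [czg] add [imqp,mlua] -> 9 lines: pdfv watep ajuhz igm ceg imqp mlua ntt uvt
Hunk 3: at line 1 remove [watep,ajuhz] add [xzm] -> 8 lines: pdfv xzm igm ceg imqp mlua ntt uvt
Hunk 4: at line 5 remove [mlua] add [ucqr,rwyo] -> 9 lines: pdfv xzm igm ceg imqp ucqr rwyo ntt uvt
Final line count: 9

Answer: 9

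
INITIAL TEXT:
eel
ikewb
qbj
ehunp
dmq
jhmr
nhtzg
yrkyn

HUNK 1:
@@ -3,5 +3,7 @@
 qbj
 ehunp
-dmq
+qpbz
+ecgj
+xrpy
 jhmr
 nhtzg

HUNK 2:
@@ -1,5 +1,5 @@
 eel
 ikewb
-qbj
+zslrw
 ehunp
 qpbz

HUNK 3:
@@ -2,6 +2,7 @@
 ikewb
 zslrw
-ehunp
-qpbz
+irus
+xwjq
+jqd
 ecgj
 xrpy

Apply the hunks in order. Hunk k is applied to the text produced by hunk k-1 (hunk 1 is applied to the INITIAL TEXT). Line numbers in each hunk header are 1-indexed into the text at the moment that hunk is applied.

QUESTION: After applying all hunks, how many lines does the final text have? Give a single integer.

Answer: 11

Derivation:
Hunk 1: at line 3 remove [dmq] add [qpbz,ecgj,xrpy] -> 10 lines: eel ikewb qbj ehunp qpbz ecgj xrpy jhmr nhtzg yrkyn
Hunk 2: at line 1 remove [qbj] add [zslrw] -> 10 lines: eel ikewb zslrw ehunp qpbz ecgj xrpy jhmr nhtzg yrkyn
Hunk 3: at line 2 remove [ehunp,qpbz] add [irus,xwjq,jqd] -> 11 lines: eel ikewb zslrw irus xwjq jqd ecgj xrpy jhmr nhtzg yrkyn
Final line count: 11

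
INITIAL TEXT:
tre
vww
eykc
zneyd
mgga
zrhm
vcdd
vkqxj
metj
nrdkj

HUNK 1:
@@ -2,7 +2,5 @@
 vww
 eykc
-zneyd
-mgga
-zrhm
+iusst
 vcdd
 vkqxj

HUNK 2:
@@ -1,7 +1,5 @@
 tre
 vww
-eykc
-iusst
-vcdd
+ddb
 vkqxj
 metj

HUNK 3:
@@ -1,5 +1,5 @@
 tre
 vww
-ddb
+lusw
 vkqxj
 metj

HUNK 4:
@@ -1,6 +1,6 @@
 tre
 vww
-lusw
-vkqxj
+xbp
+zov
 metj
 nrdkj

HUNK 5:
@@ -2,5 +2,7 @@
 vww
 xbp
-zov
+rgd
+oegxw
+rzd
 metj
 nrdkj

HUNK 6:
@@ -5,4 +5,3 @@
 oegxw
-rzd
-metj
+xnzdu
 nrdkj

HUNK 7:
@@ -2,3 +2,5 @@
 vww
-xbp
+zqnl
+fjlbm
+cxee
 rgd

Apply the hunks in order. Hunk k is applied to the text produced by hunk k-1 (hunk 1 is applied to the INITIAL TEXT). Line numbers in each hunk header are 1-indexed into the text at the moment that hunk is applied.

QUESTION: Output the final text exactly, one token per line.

Answer: tre
vww
zqnl
fjlbm
cxee
rgd
oegxw
xnzdu
nrdkj

Derivation:
Hunk 1: at line 2 remove [zneyd,mgga,zrhm] add [iusst] -> 8 lines: tre vww eykc iusst vcdd vkqxj metj nrdkj
Hunk 2: at line 1 remove [eykc,iusst,vcdd] add [ddb] -> 6 lines: tre vww ddb vkqxj metj nrdkj
Hunk 3: at line 1 remove [ddb] add [lusw] -> 6 lines: tre vww lusw vkqxj metj nrdkj
Hunk 4: at line 1 remove [lusw,vkqxj] add [xbp,zov] -> 6 lines: tre vww xbp zov metj nrdkj
Hunk 5: at line 2 remove [zov] add [rgd,oegxw,rzd] -> 8 lines: tre vww xbp rgd oegxw rzd metj nrdkj
Hunk 6: at line 5 remove [rzd,metj] add [xnzdu] -> 7 lines: tre vww xbp rgd oegxw xnzdu nrdkj
Hunk 7: at line 2 remove [xbp] add [zqnl,fjlbm,cxee] -> 9 lines: tre vww zqnl fjlbm cxee rgd oegxw xnzdu nrdkj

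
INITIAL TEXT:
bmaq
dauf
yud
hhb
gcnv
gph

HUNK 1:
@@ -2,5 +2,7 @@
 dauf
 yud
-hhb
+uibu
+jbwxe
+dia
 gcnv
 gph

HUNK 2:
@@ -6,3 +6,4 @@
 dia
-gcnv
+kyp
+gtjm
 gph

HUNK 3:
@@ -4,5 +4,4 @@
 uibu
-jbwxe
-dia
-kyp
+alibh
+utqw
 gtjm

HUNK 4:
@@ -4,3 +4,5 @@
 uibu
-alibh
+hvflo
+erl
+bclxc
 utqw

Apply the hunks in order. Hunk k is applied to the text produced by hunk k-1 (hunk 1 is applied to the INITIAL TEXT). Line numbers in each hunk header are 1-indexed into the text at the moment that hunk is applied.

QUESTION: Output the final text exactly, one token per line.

Hunk 1: at line 2 remove [hhb] add [uibu,jbwxe,dia] -> 8 lines: bmaq dauf yud uibu jbwxe dia gcnv gph
Hunk 2: at line 6 remove [gcnv] add [kyp,gtjm] -> 9 lines: bmaq dauf yud uibu jbwxe dia kyp gtjm gph
Hunk 3: at line 4 remove [jbwxe,dia,kyp] add [alibh,utqw] -> 8 lines: bmaq dauf yud uibu alibh utqw gtjm gph
Hunk 4: at line 4 remove [alibh] add [hvflo,erl,bclxc] -> 10 lines: bmaq dauf yud uibu hvflo erl bclxc utqw gtjm gph

Answer: bmaq
dauf
yud
uibu
hvflo
erl
bclxc
utqw
gtjm
gph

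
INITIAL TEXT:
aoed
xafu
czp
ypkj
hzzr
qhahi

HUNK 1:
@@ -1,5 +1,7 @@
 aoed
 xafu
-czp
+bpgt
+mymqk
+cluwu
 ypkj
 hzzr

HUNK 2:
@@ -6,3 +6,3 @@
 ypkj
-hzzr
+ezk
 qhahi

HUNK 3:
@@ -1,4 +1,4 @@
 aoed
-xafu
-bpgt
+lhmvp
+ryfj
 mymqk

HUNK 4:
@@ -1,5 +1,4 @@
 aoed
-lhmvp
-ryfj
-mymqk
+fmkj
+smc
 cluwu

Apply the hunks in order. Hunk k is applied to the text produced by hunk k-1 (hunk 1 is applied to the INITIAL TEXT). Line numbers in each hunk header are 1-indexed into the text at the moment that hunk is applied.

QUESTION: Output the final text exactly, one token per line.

Hunk 1: at line 1 remove [czp] add [bpgt,mymqk,cluwu] -> 8 lines: aoed xafu bpgt mymqk cluwu ypkj hzzr qhahi
Hunk 2: at line 6 remove [hzzr] add [ezk] -> 8 lines: aoed xafu bpgt mymqk cluwu ypkj ezk qhahi
Hunk 3: at line 1 remove [xafu,bpgt] add [lhmvp,ryfj] -> 8 lines: aoed lhmvp ryfj mymqk cluwu ypkj ezk qhahi
Hunk 4: at line 1 remove [lhmvp,ryfj,mymqk] add [fmkj,smc] -> 7 lines: aoed fmkj smc cluwu ypkj ezk qhahi

Answer: aoed
fmkj
smc
cluwu
ypkj
ezk
qhahi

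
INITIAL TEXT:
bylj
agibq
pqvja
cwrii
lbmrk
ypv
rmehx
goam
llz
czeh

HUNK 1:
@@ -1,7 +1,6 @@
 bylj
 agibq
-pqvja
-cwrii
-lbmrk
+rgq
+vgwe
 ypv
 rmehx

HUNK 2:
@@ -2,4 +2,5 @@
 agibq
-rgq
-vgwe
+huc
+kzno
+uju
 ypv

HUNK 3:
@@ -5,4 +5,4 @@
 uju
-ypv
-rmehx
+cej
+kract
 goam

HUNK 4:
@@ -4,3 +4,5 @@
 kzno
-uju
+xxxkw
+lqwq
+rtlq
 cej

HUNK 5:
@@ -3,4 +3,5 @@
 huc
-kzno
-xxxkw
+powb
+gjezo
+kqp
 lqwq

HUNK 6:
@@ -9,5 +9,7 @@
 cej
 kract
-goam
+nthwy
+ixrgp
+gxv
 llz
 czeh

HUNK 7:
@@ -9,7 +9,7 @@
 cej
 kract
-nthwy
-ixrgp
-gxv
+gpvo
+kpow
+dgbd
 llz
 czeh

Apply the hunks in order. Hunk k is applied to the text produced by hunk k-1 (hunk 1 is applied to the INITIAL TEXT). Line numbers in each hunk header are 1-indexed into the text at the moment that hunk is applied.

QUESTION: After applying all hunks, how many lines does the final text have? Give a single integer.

Answer: 15

Derivation:
Hunk 1: at line 1 remove [pqvja,cwrii,lbmrk] add [rgq,vgwe] -> 9 lines: bylj agibq rgq vgwe ypv rmehx goam llz czeh
Hunk 2: at line 2 remove [rgq,vgwe] add [huc,kzno,uju] -> 10 lines: bylj agibq huc kzno uju ypv rmehx goam llz czeh
Hunk 3: at line 5 remove [ypv,rmehx] add [cej,kract] -> 10 lines: bylj agibq huc kzno uju cej kract goam llz czeh
Hunk 4: at line 4 remove [uju] add [xxxkw,lqwq,rtlq] -> 12 lines: bylj agibq huc kzno xxxkw lqwq rtlq cej kract goam llz czeh
Hunk 5: at line 3 remove [kzno,xxxkw] add [powb,gjezo,kqp] -> 13 lines: bylj agibq huc powb gjezo kqp lqwq rtlq cej kract goam llz czeh
Hunk 6: at line 9 remove [goam] add [nthwy,ixrgp,gxv] -> 15 lines: bylj agibq huc powb gjezo kqp lqwq rtlq cej kract nthwy ixrgp gxv llz czeh
Hunk 7: at line 9 remove [nthwy,ixrgp,gxv] add [gpvo,kpow,dgbd] -> 15 lines: bylj agibq huc powb gjezo kqp lqwq rtlq cej kract gpvo kpow dgbd llz czeh
Final line count: 15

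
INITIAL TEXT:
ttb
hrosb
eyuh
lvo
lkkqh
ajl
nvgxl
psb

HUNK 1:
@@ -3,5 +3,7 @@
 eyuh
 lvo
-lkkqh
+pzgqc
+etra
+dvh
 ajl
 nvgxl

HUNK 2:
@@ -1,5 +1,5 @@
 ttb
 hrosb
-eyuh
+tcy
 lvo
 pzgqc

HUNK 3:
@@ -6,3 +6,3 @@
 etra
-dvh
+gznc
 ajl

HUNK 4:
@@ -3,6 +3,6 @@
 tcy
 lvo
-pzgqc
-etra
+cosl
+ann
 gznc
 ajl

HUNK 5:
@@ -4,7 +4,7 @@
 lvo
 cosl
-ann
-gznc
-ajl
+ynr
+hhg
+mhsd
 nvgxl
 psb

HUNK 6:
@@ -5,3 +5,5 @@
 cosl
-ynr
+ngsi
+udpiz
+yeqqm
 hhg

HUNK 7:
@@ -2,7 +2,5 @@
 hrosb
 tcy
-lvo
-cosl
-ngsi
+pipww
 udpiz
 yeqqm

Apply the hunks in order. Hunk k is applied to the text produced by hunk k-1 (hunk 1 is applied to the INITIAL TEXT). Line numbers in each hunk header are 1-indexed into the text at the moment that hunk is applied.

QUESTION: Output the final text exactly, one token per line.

Answer: ttb
hrosb
tcy
pipww
udpiz
yeqqm
hhg
mhsd
nvgxl
psb

Derivation:
Hunk 1: at line 3 remove [lkkqh] add [pzgqc,etra,dvh] -> 10 lines: ttb hrosb eyuh lvo pzgqc etra dvh ajl nvgxl psb
Hunk 2: at line 1 remove [eyuh] add [tcy] -> 10 lines: ttb hrosb tcy lvo pzgqc etra dvh ajl nvgxl psb
Hunk 3: at line 6 remove [dvh] add [gznc] -> 10 lines: ttb hrosb tcy lvo pzgqc etra gznc ajl nvgxl psb
Hunk 4: at line 3 remove [pzgqc,etra] add [cosl,ann] -> 10 lines: ttb hrosb tcy lvo cosl ann gznc ajl nvgxl psb
Hunk 5: at line 4 remove [ann,gznc,ajl] add [ynr,hhg,mhsd] -> 10 lines: ttb hrosb tcy lvo cosl ynr hhg mhsd nvgxl psb
Hunk 6: at line 5 remove [ynr] add [ngsi,udpiz,yeqqm] -> 12 lines: ttb hrosb tcy lvo cosl ngsi udpiz yeqqm hhg mhsd nvgxl psb
Hunk 7: at line 2 remove [lvo,cosl,ngsi] add [pipww] -> 10 lines: ttb hrosb tcy pipww udpiz yeqqm hhg mhsd nvgxl psb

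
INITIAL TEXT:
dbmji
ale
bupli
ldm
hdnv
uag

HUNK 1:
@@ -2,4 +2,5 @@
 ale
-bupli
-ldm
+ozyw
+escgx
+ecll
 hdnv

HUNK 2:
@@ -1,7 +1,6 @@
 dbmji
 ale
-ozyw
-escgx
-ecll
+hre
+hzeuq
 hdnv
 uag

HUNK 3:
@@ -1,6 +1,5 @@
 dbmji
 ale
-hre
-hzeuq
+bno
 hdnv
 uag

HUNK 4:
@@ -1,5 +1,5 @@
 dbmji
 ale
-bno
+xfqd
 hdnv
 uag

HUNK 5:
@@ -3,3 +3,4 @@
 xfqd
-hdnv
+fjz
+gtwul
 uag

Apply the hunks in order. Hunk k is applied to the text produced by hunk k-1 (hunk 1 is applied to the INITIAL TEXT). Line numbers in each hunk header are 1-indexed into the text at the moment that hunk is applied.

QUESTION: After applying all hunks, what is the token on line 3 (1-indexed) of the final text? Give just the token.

Hunk 1: at line 2 remove [bupli,ldm] add [ozyw,escgx,ecll] -> 7 lines: dbmji ale ozyw escgx ecll hdnv uag
Hunk 2: at line 1 remove [ozyw,escgx,ecll] add [hre,hzeuq] -> 6 lines: dbmji ale hre hzeuq hdnv uag
Hunk 3: at line 1 remove [hre,hzeuq] add [bno] -> 5 lines: dbmji ale bno hdnv uag
Hunk 4: at line 1 remove [bno] add [xfqd] -> 5 lines: dbmji ale xfqd hdnv uag
Hunk 5: at line 3 remove [hdnv] add [fjz,gtwul] -> 6 lines: dbmji ale xfqd fjz gtwul uag
Final line 3: xfqd

Answer: xfqd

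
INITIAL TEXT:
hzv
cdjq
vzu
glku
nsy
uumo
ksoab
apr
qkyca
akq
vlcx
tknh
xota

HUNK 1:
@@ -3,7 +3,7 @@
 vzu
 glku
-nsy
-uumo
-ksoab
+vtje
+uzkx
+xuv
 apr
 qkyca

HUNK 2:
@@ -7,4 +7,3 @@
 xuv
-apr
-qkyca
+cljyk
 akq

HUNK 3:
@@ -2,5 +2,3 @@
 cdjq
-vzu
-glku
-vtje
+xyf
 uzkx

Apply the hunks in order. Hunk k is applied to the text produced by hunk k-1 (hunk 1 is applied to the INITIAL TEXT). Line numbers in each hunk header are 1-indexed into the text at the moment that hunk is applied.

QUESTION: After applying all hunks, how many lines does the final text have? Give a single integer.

Hunk 1: at line 3 remove [nsy,uumo,ksoab] add [vtje,uzkx,xuv] -> 13 lines: hzv cdjq vzu glku vtje uzkx xuv apr qkyca akq vlcx tknh xota
Hunk 2: at line 7 remove [apr,qkyca] add [cljyk] -> 12 lines: hzv cdjq vzu glku vtje uzkx xuv cljyk akq vlcx tknh xota
Hunk 3: at line 2 remove [vzu,glku,vtje] add [xyf] -> 10 lines: hzv cdjq xyf uzkx xuv cljyk akq vlcx tknh xota
Final line count: 10

Answer: 10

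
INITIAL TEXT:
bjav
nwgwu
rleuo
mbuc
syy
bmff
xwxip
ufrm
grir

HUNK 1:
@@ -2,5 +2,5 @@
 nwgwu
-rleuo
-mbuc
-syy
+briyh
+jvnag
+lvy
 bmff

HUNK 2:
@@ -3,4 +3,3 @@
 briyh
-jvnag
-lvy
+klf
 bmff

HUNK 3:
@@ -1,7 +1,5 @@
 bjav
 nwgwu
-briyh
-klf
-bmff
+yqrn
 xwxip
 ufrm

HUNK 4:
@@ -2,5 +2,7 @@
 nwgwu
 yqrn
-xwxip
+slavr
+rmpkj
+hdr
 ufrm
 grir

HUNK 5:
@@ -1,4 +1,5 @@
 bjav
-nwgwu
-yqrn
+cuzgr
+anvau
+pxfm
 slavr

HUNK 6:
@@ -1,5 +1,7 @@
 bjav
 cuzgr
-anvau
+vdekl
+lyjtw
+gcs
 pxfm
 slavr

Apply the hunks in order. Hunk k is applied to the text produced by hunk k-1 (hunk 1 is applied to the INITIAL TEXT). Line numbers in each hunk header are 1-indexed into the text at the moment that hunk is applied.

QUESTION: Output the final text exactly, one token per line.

Hunk 1: at line 2 remove [rleuo,mbuc,syy] add [briyh,jvnag,lvy] -> 9 lines: bjav nwgwu briyh jvnag lvy bmff xwxip ufrm grir
Hunk 2: at line 3 remove [jvnag,lvy] add [klf] -> 8 lines: bjav nwgwu briyh klf bmff xwxip ufrm grir
Hunk 3: at line 1 remove [briyh,klf,bmff] add [yqrn] -> 6 lines: bjav nwgwu yqrn xwxip ufrm grir
Hunk 4: at line 2 remove [xwxip] add [slavr,rmpkj,hdr] -> 8 lines: bjav nwgwu yqrn slavr rmpkj hdr ufrm grir
Hunk 5: at line 1 remove [nwgwu,yqrn] add [cuzgr,anvau,pxfm] -> 9 lines: bjav cuzgr anvau pxfm slavr rmpkj hdr ufrm grir
Hunk 6: at line 1 remove [anvau] add [vdekl,lyjtw,gcs] -> 11 lines: bjav cuzgr vdekl lyjtw gcs pxfm slavr rmpkj hdr ufrm grir

Answer: bjav
cuzgr
vdekl
lyjtw
gcs
pxfm
slavr
rmpkj
hdr
ufrm
grir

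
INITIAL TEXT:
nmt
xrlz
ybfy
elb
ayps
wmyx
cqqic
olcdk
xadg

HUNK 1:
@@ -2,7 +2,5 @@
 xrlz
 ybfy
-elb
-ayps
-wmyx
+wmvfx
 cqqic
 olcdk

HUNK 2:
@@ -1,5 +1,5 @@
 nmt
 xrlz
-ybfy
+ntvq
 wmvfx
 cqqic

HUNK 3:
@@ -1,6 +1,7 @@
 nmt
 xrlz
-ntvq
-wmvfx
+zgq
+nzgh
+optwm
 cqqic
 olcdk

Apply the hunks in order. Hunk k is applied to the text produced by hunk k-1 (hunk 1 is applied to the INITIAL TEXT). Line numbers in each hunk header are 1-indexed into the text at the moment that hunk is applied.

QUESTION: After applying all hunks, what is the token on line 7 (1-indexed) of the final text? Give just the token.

Hunk 1: at line 2 remove [elb,ayps,wmyx] add [wmvfx] -> 7 lines: nmt xrlz ybfy wmvfx cqqic olcdk xadg
Hunk 2: at line 1 remove [ybfy] add [ntvq] -> 7 lines: nmt xrlz ntvq wmvfx cqqic olcdk xadg
Hunk 3: at line 1 remove [ntvq,wmvfx] add [zgq,nzgh,optwm] -> 8 lines: nmt xrlz zgq nzgh optwm cqqic olcdk xadg
Final line 7: olcdk

Answer: olcdk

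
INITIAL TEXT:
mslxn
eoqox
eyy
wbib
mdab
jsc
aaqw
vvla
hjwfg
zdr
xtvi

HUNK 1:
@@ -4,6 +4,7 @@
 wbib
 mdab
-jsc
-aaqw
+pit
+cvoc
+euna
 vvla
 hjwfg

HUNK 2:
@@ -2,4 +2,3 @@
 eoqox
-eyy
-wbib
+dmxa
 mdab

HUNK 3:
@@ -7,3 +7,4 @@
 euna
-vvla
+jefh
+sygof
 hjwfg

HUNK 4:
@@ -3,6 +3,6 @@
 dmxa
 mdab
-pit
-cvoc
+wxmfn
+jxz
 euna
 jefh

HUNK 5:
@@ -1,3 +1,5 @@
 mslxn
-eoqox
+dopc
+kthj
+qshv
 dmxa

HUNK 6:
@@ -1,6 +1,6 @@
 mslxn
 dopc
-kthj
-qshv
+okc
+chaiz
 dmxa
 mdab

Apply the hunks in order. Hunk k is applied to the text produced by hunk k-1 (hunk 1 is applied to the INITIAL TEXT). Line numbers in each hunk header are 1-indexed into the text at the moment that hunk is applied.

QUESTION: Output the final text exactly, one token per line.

Hunk 1: at line 4 remove [jsc,aaqw] add [pit,cvoc,euna] -> 12 lines: mslxn eoqox eyy wbib mdab pit cvoc euna vvla hjwfg zdr xtvi
Hunk 2: at line 2 remove [eyy,wbib] add [dmxa] -> 11 lines: mslxn eoqox dmxa mdab pit cvoc euna vvla hjwfg zdr xtvi
Hunk 3: at line 7 remove [vvla] add [jefh,sygof] -> 12 lines: mslxn eoqox dmxa mdab pit cvoc euna jefh sygof hjwfg zdr xtvi
Hunk 4: at line 3 remove [pit,cvoc] add [wxmfn,jxz] -> 12 lines: mslxn eoqox dmxa mdab wxmfn jxz euna jefh sygof hjwfg zdr xtvi
Hunk 5: at line 1 remove [eoqox] add [dopc,kthj,qshv] -> 14 lines: mslxn dopc kthj qshv dmxa mdab wxmfn jxz euna jefh sygof hjwfg zdr xtvi
Hunk 6: at line 1 remove [kthj,qshv] add [okc,chaiz] -> 14 lines: mslxn dopc okc chaiz dmxa mdab wxmfn jxz euna jefh sygof hjwfg zdr xtvi

Answer: mslxn
dopc
okc
chaiz
dmxa
mdab
wxmfn
jxz
euna
jefh
sygof
hjwfg
zdr
xtvi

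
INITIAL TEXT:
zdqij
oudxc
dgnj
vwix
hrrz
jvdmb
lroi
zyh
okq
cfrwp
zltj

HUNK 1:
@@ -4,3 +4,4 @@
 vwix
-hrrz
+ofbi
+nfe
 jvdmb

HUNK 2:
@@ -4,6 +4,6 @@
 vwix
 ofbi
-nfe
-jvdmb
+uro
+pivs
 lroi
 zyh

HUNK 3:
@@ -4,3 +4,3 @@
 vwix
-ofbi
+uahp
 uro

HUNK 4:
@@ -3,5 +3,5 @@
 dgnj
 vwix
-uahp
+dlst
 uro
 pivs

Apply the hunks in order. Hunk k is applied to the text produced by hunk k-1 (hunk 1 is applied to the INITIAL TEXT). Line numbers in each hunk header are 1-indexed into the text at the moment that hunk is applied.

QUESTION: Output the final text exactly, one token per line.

Answer: zdqij
oudxc
dgnj
vwix
dlst
uro
pivs
lroi
zyh
okq
cfrwp
zltj

Derivation:
Hunk 1: at line 4 remove [hrrz] add [ofbi,nfe] -> 12 lines: zdqij oudxc dgnj vwix ofbi nfe jvdmb lroi zyh okq cfrwp zltj
Hunk 2: at line 4 remove [nfe,jvdmb] add [uro,pivs] -> 12 lines: zdqij oudxc dgnj vwix ofbi uro pivs lroi zyh okq cfrwp zltj
Hunk 3: at line 4 remove [ofbi] add [uahp] -> 12 lines: zdqij oudxc dgnj vwix uahp uro pivs lroi zyh okq cfrwp zltj
Hunk 4: at line 3 remove [uahp] add [dlst] -> 12 lines: zdqij oudxc dgnj vwix dlst uro pivs lroi zyh okq cfrwp zltj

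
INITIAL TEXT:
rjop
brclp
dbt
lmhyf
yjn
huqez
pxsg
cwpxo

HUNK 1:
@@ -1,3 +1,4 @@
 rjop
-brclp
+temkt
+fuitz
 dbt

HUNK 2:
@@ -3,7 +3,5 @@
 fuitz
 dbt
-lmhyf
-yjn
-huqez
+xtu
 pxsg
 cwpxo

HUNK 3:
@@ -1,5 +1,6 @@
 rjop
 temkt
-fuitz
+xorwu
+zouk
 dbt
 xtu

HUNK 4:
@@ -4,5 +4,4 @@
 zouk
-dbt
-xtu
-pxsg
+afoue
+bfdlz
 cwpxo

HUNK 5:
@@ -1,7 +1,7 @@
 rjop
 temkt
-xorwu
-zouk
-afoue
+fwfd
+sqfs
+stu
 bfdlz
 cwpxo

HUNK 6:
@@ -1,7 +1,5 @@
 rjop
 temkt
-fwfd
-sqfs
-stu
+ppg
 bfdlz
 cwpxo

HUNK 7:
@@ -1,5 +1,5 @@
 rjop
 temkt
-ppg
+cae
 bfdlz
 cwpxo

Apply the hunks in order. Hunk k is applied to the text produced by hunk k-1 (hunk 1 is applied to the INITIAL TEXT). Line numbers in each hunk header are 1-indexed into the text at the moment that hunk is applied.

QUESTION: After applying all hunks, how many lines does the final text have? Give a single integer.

Answer: 5

Derivation:
Hunk 1: at line 1 remove [brclp] add [temkt,fuitz] -> 9 lines: rjop temkt fuitz dbt lmhyf yjn huqez pxsg cwpxo
Hunk 2: at line 3 remove [lmhyf,yjn,huqez] add [xtu] -> 7 lines: rjop temkt fuitz dbt xtu pxsg cwpxo
Hunk 3: at line 1 remove [fuitz] add [xorwu,zouk] -> 8 lines: rjop temkt xorwu zouk dbt xtu pxsg cwpxo
Hunk 4: at line 4 remove [dbt,xtu,pxsg] add [afoue,bfdlz] -> 7 lines: rjop temkt xorwu zouk afoue bfdlz cwpxo
Hunk 5: at line 1 remove [xorwu,zouk,afoue] add [fwfd,sqfs,stu] -> 7 lines: rjop temkt fwfd sqfs stu bfdlz cwpxo
Hunk 6: at line 1 remove [fwfd,sqfs,stu] add [ppg] -> 5 lines: rjop temkt ppg bfdlz cwpxo
Hunk 7: at line 1 remove [ppg] add [cae] -> 5 lines: rjop temkt cae bfdlz cwpxo
Final line count: 5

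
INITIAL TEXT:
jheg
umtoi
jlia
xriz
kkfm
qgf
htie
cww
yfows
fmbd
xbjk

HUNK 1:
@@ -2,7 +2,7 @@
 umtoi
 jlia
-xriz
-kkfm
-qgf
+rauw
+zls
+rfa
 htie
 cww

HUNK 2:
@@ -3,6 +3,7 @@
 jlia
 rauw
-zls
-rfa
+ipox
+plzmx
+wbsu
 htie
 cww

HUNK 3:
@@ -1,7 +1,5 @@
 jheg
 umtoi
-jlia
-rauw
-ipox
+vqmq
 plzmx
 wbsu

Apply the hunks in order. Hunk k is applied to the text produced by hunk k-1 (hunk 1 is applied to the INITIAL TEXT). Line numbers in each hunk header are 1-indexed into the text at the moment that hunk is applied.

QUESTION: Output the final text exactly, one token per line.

Hunk 1: at line 2 remove [xriz,kkfm,qgf] add [rauw,zls,rfa] -> 11 lines: jheg umtoi jlia rauw zls rfa htie cww yfows fmbd xbjk
Hunk 2: at line 3 remove [zls,rfa] add [ipox,plzmx,wbsu] -> 12 lines: jheg umtoi jlia rauw ipox plzmx wbsu htie cww yfows fmbd xbjk
Hunk 3: at line 1 remove [jlia,rauw,ipox] add [vqmq] -> 10 lines: jheg umtoi vqmq plzmx wbsu htie cww yfows fmbd xbjk

Answer: jheg
umtoi
vqmq
plzmx
wbsu
htie
cww
yfows
fmbd
xbjk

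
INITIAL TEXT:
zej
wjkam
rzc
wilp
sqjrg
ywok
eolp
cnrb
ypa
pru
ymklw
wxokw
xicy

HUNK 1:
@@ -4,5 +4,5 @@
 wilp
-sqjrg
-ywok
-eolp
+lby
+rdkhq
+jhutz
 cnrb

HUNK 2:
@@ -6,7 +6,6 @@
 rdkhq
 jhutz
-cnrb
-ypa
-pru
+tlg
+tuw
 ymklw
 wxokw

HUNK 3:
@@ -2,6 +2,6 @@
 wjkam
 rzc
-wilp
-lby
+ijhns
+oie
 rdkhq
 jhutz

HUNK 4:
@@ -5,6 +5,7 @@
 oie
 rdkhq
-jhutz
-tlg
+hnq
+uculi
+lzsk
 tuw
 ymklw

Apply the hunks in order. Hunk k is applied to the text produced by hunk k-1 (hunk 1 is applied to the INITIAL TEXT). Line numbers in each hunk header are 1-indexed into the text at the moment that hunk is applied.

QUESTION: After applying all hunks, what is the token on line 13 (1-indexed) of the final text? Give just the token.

Answer: xicy

Derivation:
Hunk 1: at line 4 remove [sqjrg,ywok,eolp] add [lby,rdkhq,jhutz] -> 13 lines: zej wjkam rzc wilp lby rdkhq jhutz cnrb ypa pru ymklw wxokw xicy
Hunk 2: at line 6 remove [cnrb,ypa,pru] add [tlg,tuw] -> 12 lines: zej wjkam rzc wilp lby rdkhq jhutz tlg tuw ymklw wxokw xicy
Hunk 3: at line 2 remove [wilp,lby] add [ijhns,oie] -> 12 lines: zej wjkam rzc ijhns oie rdkhq jhutz tlg tuw ymklw wxokw xicy
Hunk 4: at line 5 remove [jhutz,tlg] add [hnq,uculi,lzsk] -> 13 lines: zej wjkam rzc ijhns oie rdkhq hnq uculi lzsk tuw ymklw wxokw xicy
Final line 13: xicy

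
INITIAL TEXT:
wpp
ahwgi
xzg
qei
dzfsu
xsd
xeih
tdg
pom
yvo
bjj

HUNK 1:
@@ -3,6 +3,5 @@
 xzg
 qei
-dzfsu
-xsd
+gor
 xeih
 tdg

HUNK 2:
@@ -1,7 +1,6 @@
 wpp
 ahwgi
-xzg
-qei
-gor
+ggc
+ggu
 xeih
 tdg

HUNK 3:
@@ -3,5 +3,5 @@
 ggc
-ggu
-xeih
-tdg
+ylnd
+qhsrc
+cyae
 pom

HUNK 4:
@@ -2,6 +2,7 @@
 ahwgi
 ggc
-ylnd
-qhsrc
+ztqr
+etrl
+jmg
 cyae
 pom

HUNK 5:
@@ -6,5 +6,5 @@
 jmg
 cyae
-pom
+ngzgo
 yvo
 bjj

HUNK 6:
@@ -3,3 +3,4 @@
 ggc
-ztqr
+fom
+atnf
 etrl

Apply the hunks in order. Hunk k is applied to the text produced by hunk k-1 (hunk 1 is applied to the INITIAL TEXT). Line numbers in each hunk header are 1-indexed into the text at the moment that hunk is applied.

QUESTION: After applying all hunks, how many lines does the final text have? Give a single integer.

Hunk 1: at line 3 remove [dzfsu,xsd] add [gor] -> 10 lines: wpp ahwgi xzg qei gor xeih tdg pom yvo bjj
Hunk 2: at line 1 remove [xzg,qei,gor] add [ggc,ggu] -> 9 lines: wpp ahwgi ggc ggu xeih tdg pom yvo bjj
Hunk 3: at line 3 remove [ggu,xeih,tdg] add [ylnd,qhsrc,cyae] -> 9 lines: wpp ahwgi ggc ylnd qhsrc cyae pom yvo bjj
Hunk 4: at line 2 remove [ylnd,qhsrc] add [ztqr,etrl,jmg] -> 10 lines: wpp ahwgi ggc ztqr etrl jmg cyae pom yvo bjj
Hunk 5: at line 6 remove [pom] add [ngzgo] -> 10 lines: wpp ahwgi ggc ztqr etrl jmg cyae ngzgo yvo bjj
Hunk 6: at line 3 remove [ztqr] add [fom,atnf] -> 11 lines: wpp ahwgi ggc fom atnf etrl jmg cyae ngzgo yvo bjj
Final line count: 11

Answer: 11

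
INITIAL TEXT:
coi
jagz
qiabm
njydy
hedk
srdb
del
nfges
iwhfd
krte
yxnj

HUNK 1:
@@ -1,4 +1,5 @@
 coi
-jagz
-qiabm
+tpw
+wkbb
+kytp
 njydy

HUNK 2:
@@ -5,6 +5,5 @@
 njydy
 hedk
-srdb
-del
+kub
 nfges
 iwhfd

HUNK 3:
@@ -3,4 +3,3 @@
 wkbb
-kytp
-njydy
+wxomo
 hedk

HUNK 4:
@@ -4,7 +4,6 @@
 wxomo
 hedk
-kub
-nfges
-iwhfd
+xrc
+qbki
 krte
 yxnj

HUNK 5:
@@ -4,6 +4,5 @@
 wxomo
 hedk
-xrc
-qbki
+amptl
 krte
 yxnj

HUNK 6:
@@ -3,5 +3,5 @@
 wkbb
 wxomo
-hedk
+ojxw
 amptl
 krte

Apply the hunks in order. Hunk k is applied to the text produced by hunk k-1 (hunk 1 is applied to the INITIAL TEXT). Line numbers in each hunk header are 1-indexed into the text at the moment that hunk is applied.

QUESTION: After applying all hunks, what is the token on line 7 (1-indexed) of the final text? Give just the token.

Hunk 1: at line 1 remove [jagz,qiabm] add [tpw,wkbb,kytp] -> 12 lines: coi tpw wkbb kytp njydy hedk srdb del nfges iwhfd krte yxnj
Hunk 2: at line 5 remove [srdb,del] add [kub] -> 11 lines: coi tpw wkbb kytp njydy hedk kub nfges iwhfd krte yxnj
Hunk 3: at line 3 remove [kytp,njydy] add [wxomo] -> 10 lines: coi tpw wkbb wxomo hedk kub nfges iwhfd krte yxnj
Hunk 4: at line 4 remove [kub,nfges,iwhfd] add [xrc,qbki] -> 9 lines: coi tpw wkbb wxomo hedk xrc qbki krte yxnj
Hunk 5: at line 4 remove [xrc,qbki] add [amptl] -> 8 lines: coi tpw wkbb wxomo hedk amptl krte yxnj
Hunk 6: at line 3 remove [hedk] add [ojxw] -> 8 lines: coi tpw wkbb wxomo ojxw amptl krte yxnj
Final line 7: krte

Answer: krte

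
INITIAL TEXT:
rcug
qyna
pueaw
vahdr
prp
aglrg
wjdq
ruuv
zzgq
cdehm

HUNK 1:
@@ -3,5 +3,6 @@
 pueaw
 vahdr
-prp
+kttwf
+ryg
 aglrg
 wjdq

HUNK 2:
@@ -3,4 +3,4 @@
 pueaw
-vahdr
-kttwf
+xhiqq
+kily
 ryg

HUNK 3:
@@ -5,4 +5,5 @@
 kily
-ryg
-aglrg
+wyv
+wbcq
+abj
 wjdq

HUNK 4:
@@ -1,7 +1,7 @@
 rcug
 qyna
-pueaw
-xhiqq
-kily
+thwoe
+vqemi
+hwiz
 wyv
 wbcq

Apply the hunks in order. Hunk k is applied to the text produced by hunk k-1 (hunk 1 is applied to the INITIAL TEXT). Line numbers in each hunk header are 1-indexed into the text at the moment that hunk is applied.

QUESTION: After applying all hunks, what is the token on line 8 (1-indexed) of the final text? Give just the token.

Hunk 1: at line 3 remove [prp] add [kttwf,ryg] -> 11 lines: rcug qyna pueaw vahdr kttwf ryg aglrg wjdq ruuv zzgq cdehm
Hunk 2: at line 3 remove [vahdr,kttwf] add [xhiqq,kily] -> 11 lines: rcug qyna pueaw xhiqq kily ryg aglrg wjdq ruuv zzgq cdehm
Hunk 3: at line 5 remove [ryg,aglrg] add [wyv,wbcq,abj] -> 12 lines: rcug qyna pueaw xhiqq kily wyv wbcq abj wjdq ruuv zzgq cdehm
Hunk 4: at line 1 remove [pueaw,xhiqq,kily] add [thwoe,vqemi,hwiz] -> 12 lines: rcug qyna thwoe vqemi hwiz wyv wbcq abj wjdq ruuv zzgq cdehm
Final line 8: abj

Answer: abj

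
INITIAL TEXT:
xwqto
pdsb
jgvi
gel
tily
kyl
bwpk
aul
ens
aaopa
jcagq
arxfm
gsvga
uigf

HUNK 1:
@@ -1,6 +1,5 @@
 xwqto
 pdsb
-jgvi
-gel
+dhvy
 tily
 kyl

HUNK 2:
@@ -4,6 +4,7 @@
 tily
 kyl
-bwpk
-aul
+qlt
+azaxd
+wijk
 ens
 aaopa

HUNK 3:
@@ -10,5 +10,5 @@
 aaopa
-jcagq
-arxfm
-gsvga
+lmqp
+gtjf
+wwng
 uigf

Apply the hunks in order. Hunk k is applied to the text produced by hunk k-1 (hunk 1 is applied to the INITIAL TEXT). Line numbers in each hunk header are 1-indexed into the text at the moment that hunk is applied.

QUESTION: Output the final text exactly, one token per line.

Answer: xwqto
pdsb
dhvy
tily
kyl
qlt
azaxd
wijk
ens
aaopa
lmqp
gtjf
wwng
uigf

Derivation:
Hunk 1: at line 1 remove [jgvi,gel] add [dhvy] -> 13 lines: xwqto pdsb dhvy tily kyl bwpk aul ens aaopa jcagq arxfm gsvga uigf
Hunk 2: at line 4 remove [bwpk,aul] add [qlt,azaxd,wijk] -> 14 lines: xwqto pdsb dhvy tily kyl qlt azaxd wijk ens aaopa jcagq arxfm gsvga uigf
Hunk 3: at line 10 remove [jcagq,arxfm,gsvga] add [lmqp,gtjf,wwng] -> 14 lines: xwqto pdsb dhvy tily kyl qlt azaxd wijk ens aaopa lmqp gtjf wwng uigf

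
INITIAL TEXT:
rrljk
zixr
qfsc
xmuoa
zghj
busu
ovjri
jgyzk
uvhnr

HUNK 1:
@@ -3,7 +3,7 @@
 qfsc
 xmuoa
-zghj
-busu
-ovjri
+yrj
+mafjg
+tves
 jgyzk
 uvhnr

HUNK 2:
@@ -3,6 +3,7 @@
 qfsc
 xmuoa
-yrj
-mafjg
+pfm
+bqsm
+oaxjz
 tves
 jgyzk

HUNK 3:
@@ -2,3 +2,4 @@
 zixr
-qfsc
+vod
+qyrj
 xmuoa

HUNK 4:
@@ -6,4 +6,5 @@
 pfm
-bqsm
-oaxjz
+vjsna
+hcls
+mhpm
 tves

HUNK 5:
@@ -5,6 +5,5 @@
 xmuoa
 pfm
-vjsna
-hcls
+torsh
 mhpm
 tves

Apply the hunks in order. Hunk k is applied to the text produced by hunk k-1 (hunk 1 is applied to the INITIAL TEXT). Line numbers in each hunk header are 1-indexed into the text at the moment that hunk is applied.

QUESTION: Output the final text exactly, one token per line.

Hunk 1: at line 3 remove [zghj,busu,ovjri] add [yrj,mafjg,tves] -> 9 lines: rrljk zixr qfsc xmuoa yrj mafjg tves jgyzk uvhnr
Hunk 2: at line 3 remove [yrj,mafjg] add [pfm,bqsm,oaxjz] -> 10 lines: rrljk zixr qfsc xmuoa pfm bqsm oaxjz tves jgyzk uvhnr
Hunk 3: at line 2 remove [qfsc] add [vod,qyrj] -> 11 lines: rrljk zixr vod qyrj xmuoa pfm bqsm oaxjz tves jgyzk uvhnr
Hunk 4: at line 6 remove [bqsm,oaxjz] add [vjsna,hcls,mhpm] -> 12 lines: rrljk zixr vod qyrj xmuoa pfm vjsna hcls mhpm tves jgyzk uvhnr
Hunk 5: at line 5 remove [vjsna,hcls] add [torsh] -> 11 lines: rrljk zixr vod qyrj xmuoa pfm torsh mhpm tves jgyzk uvhnr

Answer: rrljk
zixr
vod
qyrj
xmuoa
pfm
torsh
mhpm
tves
jgyzk
uvhnr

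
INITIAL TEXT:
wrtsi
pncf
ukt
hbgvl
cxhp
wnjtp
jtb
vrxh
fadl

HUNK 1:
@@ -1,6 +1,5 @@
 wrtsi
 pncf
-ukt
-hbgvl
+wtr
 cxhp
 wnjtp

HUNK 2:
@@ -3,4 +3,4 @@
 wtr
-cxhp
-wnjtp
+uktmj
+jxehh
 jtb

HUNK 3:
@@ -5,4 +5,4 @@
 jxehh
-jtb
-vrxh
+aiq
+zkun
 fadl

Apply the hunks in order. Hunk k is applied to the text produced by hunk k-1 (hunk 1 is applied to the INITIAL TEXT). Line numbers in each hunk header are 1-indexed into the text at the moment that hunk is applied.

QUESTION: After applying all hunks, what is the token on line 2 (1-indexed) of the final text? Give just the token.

Hunk 1: at line 1 remove [ukt,hbgvl] add [wtr] -> 8 lines: wrtsi pncf wtr cxhp wnjtp jtb vrxh fadl
Hunk 2: at line 3 remove [cxhp,wnjtp] add [uktmj,jxehh] -> 8 lines: wrtsi pncf wtr uktmj jxehh jtb vrxh fadl
Hunk 3: at line 5 remove [jtb,vrxh] add [aiq,zkun] -> 8 lines: wrtsi pncf wtr uktmj jxehh aiq zkun fadl
Final line 2: pncf

Answer: pncf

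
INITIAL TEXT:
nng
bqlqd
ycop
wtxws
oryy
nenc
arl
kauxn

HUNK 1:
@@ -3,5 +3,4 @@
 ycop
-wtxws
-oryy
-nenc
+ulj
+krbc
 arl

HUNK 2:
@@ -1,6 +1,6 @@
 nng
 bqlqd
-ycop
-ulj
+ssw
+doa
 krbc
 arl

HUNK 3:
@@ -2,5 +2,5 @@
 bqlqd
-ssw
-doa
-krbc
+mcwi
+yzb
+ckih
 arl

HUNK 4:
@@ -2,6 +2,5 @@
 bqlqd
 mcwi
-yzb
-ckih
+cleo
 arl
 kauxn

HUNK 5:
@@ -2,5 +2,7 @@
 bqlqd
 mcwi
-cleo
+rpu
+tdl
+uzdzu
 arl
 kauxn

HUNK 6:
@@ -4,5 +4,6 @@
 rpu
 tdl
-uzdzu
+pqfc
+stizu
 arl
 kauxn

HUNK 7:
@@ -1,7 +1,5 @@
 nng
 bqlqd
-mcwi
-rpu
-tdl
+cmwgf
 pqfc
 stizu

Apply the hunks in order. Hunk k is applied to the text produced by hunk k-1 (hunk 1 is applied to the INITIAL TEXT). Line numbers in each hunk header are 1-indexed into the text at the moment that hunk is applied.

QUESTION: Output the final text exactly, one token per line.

Answer: nng
bqlqd
cmwgf
pqfc
stizu
arl
kauxn

Derivation:
Hunk 1: at line 3 remove [wtxws,oryy,nenc] add [ulj,krbc] -> 7 lines: nng bqlqd ycop ulj krbc arl kauxn
Hunk 2: at line 1 remove [ycop,ulj] add [ssw,doa] -> 7 lines: nng bqlqd ssw doa krbc arl kauxn
Hunk 3: at line 2 remove [ssw,doa,krbc] add [mcwi,yzb,ckih] -> 7 lines: nng bqlqd mcwi yzb ckih arl kauxn
Hunk 4: at line 2 remove [yzb,ckih] add [cleo] -> 6 lines: nng bqlqd mcwi cleo arl kauxn
Hunk 5: at line 2 remove [cleo] add [rpu,tdl,uzdzu] -> 8 lines: nng bqlqd mcwi rpu tdl uzdzu arl kauxn
Hunk 6: at line 4 remove [uzdzu] add [pqfc,stizu] -> 9 lines: nng bqlqd mcwi rpu tdl pqfc stizu arl kauxn
Hunk 7: at line 1 remove [mcwi,rpu,tdl] add [cmwgf] -> 7 lines: nng bqlqd cmwgf pqfc stizu arl kauxn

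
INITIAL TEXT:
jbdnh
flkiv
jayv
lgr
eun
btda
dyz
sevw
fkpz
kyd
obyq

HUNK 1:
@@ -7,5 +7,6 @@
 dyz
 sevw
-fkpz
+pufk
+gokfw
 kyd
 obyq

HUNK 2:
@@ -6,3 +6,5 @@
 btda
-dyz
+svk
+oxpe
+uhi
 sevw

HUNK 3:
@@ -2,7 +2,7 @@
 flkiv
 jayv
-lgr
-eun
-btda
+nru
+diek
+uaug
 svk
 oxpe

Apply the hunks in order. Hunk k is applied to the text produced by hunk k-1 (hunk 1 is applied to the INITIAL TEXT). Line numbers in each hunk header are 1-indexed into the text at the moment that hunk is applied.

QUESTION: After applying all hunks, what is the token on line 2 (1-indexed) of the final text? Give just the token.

Answer: flkiv

Derivation:
Hunk 1: at line 7 remove [fkpz] add [pufk,gokfw] -> 12 lines: jbdnh flkiv jayv lgr eun btda dyz sevw pufk gokfw kyd obyq
Hunk 2: at line 6 remove [dyz] add [svk,oxpe,uhi] -> 14 lines: jbdnh flkiv jayv lgr eun btda svk oxpe uhi sevw pufk gokfw kyd obyq
Hunk 3: at line 2 remove [lgr,eun,btda] add [nru,diek,uaug] -> 14 lines: jbdnh flkiv jayv nru diek uaug svk oxpe uhi sevw pufk gokfw kyd obyq
Final line 2: flkiv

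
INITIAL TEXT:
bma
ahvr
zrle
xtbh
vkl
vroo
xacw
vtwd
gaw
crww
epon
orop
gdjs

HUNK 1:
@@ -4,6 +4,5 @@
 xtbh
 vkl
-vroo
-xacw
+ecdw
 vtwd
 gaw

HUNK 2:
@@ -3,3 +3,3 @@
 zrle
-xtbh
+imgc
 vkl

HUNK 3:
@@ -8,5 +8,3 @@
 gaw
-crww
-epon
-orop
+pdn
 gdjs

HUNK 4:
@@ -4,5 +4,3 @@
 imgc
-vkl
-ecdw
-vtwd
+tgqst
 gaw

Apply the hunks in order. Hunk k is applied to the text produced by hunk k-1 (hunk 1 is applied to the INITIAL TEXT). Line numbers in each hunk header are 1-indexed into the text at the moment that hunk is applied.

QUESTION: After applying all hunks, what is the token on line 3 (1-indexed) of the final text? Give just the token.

Hunk 1: at line 4 remove [vroo,xacw] add [ecdw] -> 12 lines: bma ahvr zrle xtbh vkl ecdw vtwd gaw crww epon orop gdjs
Hunk 2: at line 3 remove [xtbh] add [imgc] -> 12 lines: bma ahvr zrle imgc vkl ecdw vtwd gaw crww epon orop gdjs
Hunk 3: at line 8 remove [crww,epon,orop] add [pdn] -> 10 lines: bma ahvr zrle imgc vkl ecdw vtwd gaw pdn gdjs
Hunk 4: at line 4 remove [vkl,ecdw,vtwd] add [tgqst] -> 8 lines: bma ahvr zrle imgc tgqst gaw pdn gdjs
Final line 3: zrle

Answer: zrle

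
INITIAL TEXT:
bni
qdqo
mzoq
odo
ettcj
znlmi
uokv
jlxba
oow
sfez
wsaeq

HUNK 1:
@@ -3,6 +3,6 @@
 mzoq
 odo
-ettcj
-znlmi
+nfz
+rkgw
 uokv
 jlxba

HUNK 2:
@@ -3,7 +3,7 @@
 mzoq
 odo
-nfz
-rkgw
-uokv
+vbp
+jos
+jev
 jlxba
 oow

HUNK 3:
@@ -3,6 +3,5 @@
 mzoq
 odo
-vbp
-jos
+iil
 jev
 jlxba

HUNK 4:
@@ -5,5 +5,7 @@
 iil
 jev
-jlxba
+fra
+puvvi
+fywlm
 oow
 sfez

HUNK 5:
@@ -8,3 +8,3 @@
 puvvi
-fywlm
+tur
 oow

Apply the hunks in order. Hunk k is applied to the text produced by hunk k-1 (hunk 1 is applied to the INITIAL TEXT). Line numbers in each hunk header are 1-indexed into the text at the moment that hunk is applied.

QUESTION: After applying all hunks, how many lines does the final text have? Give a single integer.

Answer: 12

Derivation:
Hunk 1: at line 3 remove [ettcj,znlmi] add [nfz,rkgw] -> 11 lines: bni qdqo mzoq odo nfz rkgw uokv jlxba oow sfez wsaeq
Hunk 2: at line 3 remove [nfz,rkgw,uokv] add [vbp,jos,jev] -> 11 lines: bni qdqo mzoq odo vbp jos jev jlxba oow sfez wsaeq
Hunk 3: at line 3 remove [vbp,jos] add [iil] -> 10 lines: bni qdqo mzoq odo iil jev jlxba oow sfez wsaeq
Hunk 4: at line 5 remove [jlxba] add [fra,puvvi,fywlm] -> 12 lines: bni qdqo mzoq odo iil jev fra puvvi fywlm oow sfez wsaeq
Hunk 5: at line 8 remove [fywlm] add [tur] -> 12 lines: bni qdqo mzoq odo iil jev fra puvvi tur oow sfez wsaeq
Final line count: 12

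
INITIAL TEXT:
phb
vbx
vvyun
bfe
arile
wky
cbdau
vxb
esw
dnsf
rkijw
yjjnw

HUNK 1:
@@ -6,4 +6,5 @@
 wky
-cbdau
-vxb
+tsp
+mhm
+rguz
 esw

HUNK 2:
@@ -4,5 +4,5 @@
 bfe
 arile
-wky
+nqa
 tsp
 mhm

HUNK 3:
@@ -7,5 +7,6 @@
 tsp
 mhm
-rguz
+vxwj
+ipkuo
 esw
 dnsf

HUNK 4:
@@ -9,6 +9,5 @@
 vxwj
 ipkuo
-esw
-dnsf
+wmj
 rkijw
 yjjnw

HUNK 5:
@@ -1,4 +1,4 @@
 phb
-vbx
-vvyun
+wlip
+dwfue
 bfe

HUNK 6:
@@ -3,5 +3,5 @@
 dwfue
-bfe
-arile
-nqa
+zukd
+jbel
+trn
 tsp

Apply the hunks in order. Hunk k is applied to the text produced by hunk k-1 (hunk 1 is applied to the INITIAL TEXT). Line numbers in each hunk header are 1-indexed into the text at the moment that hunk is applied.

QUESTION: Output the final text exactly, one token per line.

Answer: phb
wlip
dwfue
zukd
jbel
trn
tsp
mhm
vxwj
ipkuo
wmj
rkijw
yjjnw

Derivation:
Hunk 1: at line 6 remove [cbdau,vxb] add [tsp,mhm,rguz] -> 13 lines: phb vbx vvyun bfe arile wky tsp mhm rguz esw dnsf rkijw yjjnw
Hunk 2: at line 4 remove [wky] add [nqa] -> 13 lines: phb vbx vvyun bfe arile nqa tsp mhm rguz esw dnsf rkijw yjjnw
Hunk 3: at line 7 remove [rguz] add [vxwj,ipkuo] -> 14 lines: phb vbx vvyun bfe arile nqa tsp mhm vxwj ipkuo esw dnsf rkijw yjjnw
Hunk 4: at line 9 remove [esw,dnsf] add [wmj] -> 13 lines: phb vbx vvyun bfe arile nqa tsp mhm vxwj ipkuo wmj rkijw yjjnw
Hunk 5: at line 1 remove [vbx,vvyun] add [wlip,dwfue] -> 13 lines: phb wlip dwfue bfe arile nqa tsp mhm vxwj ipkuo wmj rkijw yjjnw
Hunk 6: at line 3 remove [bfe,arile,nqa] add [zukd,jbel,trn] -> 13 lines: phb wlip dwfue zukd jbel trn tsp mhm vxwj ipkuo wmj rkijw yjjnw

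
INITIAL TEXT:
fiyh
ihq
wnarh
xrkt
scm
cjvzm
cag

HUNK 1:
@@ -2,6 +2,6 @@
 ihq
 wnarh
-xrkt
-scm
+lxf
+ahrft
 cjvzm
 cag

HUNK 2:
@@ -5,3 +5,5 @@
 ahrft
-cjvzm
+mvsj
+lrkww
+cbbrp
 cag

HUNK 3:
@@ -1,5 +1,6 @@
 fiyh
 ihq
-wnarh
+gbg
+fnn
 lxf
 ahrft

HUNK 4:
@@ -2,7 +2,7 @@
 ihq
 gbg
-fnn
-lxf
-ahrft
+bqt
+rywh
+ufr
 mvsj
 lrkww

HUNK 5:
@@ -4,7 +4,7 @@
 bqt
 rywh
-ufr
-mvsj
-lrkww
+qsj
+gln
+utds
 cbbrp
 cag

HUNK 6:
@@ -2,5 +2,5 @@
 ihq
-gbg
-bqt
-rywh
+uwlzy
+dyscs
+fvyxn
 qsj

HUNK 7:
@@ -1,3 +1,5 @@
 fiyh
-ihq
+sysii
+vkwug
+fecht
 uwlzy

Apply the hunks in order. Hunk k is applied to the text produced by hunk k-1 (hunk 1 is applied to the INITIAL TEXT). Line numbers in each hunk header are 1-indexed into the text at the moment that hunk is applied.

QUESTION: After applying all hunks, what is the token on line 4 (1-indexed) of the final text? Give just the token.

Hunk 1: at line 2 remove [xrkt,scm] add [lxf,ahrft] -> 7 lines: fiyh ihq wnarh lxf ahrft cjvzm cag
Hunk 2: at line 5 remove [cjvzm] add [mvsj,lrkww,cbbrp] -> 9 lines: fiyh ihq wnarh lxf ahrft mvsj lrkww cbbrp cag
Hunk 3: at line 1 remove [wnarh] add [gbg,fnn] -> 10 lines: fiyh ihq gbg fnn lxf ahrft mvsj lrkww cbbrp cag
Hunk 4: at line 2 remove [fnn,lxf,ahrft] add [bqt,rywh,ufr] -> 10 lines: fiyh ihq gbg bqt rywh ufr mvsj lrkww cbbrp cag
Hunk 5: at line 4 remove [ufr,mvsj,lrkww] add [qsj,gln,utds] -> 10 lines: fiyh ihq gbg bqt rywh qsj gln utds cbbrp cag
Hunk 6: at line 2 remove [gbg,bqt,rywh] add [uwlzy,dyscs,fvyxn] -> 10 lines: fiyh ihq uwlzy dyscs fvyxn qsj gln utds cbbrp cag
Hunk 7: at line 1 remove [ihq] add [sysii,vkwug,fecht] -> 12 lines: fiyh sysii vkwug fecht uwlzy dyscs fvyxn qsj gln utds cbbrp cag
Final line 4: fecht

Answer: fecht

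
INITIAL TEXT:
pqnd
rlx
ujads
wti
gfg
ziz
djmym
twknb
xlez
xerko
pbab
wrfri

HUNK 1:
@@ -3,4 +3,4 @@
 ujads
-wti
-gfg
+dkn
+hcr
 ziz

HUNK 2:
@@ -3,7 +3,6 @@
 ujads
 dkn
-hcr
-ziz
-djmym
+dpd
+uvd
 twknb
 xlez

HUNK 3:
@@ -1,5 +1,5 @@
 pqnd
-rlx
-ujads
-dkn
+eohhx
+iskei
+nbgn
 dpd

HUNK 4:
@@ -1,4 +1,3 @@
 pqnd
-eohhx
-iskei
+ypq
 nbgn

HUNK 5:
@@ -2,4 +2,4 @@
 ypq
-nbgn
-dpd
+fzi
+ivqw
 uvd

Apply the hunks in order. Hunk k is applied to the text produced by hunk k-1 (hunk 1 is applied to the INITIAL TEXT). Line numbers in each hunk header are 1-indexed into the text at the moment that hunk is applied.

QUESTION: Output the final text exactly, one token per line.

Hunk 1: at line 3 remove [wti,gfg] add [dkn,hcr] -> 12 lines: pqnd rlx ujads dkn hcr ziz djmym twknb xlez xerko pbab wrfri
Hunk 2: at line 3 remove [hcr,ziz,djmym] add [dpd,uvd] -> 11 lines: pqnd rlx ujads dkn dpd uvd twknb xlez xerko pbab wrfri
Hunk 3: at line 1 remove [rlx,ujads,dkn] add [eohhx,iskei,nbgn] -> 11 lines: pqnd eohhx iskei nbgn dpd uvd twknb xlez xerko pbab wrfri
Hunk 4: at line 1 remove [eohhx,iskei] add [ypq] -> 10 lines: pqnd ypq nbgn dpd uvd twknb xlez xerko pbab wrfri
Hunk 5: at line 2 remove [nbgn,dpd] add [fzi,ivqw] -> 10 lines: pqnd ypq fzi ivqw uvd twknb xlez xerko pbab wrfri

Answer: pqnd
ypq
fzi
ivqw
uvd
twknb
xlez
xerko
pbab
wrfri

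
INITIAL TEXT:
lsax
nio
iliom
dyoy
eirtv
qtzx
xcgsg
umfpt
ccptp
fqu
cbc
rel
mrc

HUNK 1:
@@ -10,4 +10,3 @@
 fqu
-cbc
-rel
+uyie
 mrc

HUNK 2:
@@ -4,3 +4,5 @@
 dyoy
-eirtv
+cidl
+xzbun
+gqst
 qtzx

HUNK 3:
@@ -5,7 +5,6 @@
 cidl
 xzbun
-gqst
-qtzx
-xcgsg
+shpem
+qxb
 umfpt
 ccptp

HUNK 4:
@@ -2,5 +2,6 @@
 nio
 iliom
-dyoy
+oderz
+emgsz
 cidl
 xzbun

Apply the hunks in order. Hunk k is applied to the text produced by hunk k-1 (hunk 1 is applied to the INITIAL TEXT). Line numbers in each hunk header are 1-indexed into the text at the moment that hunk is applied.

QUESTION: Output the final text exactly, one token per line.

Answer: lsax
nio
iliom
oderz
emgsz
cidl
xzbun
shpem
qxb
umfpt
ccptp
fqu
uyie
mrc

Derivation:
Hunk 1: at line 10 remove [cbc,rel] add [uyie] -> 12 lines: lsax nio iliom dyoy eirtv qtzx xcgsg umfpt ccptp fqu uyie mrc
Hunk 2: at line 4 remove [eirtv] add [cidl,xzbun,gqst] -> 14 lines: lsax nio iliom dyoy cidl xzbun gqst qtzx xcgsg umfpt ccptp fqu uyie mrc
Hunk 3: at line 5 remove [gqst,qtzx,xcgsg] add [shpem,qxb] -> 13 lines: lsax nio iliom dyoy cidl xzbun shpem qxb umfpt ccptp fqu uyie mrc
Hunk 4: at line 2 remove [dyoy] add [oderz,emgsz] -> 14 lines: lsax nio iliom oderz emgsz cidl xzbun shpem qxb umfpt ccptp fqu uyie mrc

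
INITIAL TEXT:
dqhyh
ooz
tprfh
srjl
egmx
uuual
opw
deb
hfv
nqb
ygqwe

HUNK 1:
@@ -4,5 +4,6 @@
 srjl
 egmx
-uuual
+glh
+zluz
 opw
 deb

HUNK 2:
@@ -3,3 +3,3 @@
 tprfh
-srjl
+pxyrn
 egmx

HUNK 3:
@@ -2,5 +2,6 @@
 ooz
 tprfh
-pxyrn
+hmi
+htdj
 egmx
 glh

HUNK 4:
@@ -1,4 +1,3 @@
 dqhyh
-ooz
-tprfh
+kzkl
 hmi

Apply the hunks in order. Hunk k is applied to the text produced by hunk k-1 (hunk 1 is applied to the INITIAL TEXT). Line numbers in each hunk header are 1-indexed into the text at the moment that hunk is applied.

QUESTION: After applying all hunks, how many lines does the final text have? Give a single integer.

Hunk 1: at line 4 remove [uuual] add [glh,zluz] -> 12 lines: dqhyh ooz tprfh srjl egmx glh zluz opw deb hfv nqb ygqwe
Hunk 2: at line 3 remove [srjl] add [pxyrn] -> 12 lines: dqhyh ooz tprfh pxyrn egmx glh zluz opw deb hfv nqb ygqwe
Hunk 3: at line 2 remove [pxyrn] add [hmi,htdj] -> 13 lines: dqhyh ooz tprfh hmi htdj egmx glh zluz opw deb hfv nqb ygqwe
Hunk 4: at line 1 remove [ooz,tprfh] add [kzkl] -> 12 lines: dqhyh kzkl hmi htdj egmx glh zluz opw deb hfv nqb ygqwe
Final line count: 12

Answer: 12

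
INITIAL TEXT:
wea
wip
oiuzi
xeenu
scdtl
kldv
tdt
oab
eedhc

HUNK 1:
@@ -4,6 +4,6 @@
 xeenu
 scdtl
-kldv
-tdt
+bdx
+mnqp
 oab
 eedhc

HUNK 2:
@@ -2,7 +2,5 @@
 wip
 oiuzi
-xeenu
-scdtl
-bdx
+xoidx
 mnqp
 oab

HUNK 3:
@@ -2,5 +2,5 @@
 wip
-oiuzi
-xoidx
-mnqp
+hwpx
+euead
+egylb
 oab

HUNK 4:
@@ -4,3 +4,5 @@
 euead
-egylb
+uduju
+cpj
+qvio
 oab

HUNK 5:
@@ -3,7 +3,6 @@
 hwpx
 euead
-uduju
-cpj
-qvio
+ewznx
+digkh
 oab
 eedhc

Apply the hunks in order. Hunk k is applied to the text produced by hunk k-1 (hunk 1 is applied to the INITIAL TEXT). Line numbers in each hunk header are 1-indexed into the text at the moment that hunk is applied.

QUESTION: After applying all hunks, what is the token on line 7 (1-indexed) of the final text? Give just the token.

Hunk 1: at line 4 remove [kldv,tdt] add [bdx,mnqp] -> 9 lines: wea wip oiuzi xeenu scdtl bdx mnqp oab eedhc
Hunk 2: at line 2 remove [xeenu,scdtl,bdx] add [xoidx] -> 7 lines: wea wip oiuzi xoidx mnqp oab eedhc
Hunk 3: at line 2 remove [oiuzi,xoidx,mnqp] add [hwpx,euead,egylb] -> 7 lines: wea wip hwpx euead egylb oab eedhc
Hunk 4: at line 4 remove [egylb] add [uduju,cpj,qvio] -> 9 lines: wea wip hwpx euead uduju cpj qvio oab eedhc
Hunk 5: at line 3 remove [uduju,cpj,qvio] add [ewznx,digkh] -> 8 lines: wea wip hwpx euead ewznx digkh oab eedhc
Final line 7: oab

Answer: oab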